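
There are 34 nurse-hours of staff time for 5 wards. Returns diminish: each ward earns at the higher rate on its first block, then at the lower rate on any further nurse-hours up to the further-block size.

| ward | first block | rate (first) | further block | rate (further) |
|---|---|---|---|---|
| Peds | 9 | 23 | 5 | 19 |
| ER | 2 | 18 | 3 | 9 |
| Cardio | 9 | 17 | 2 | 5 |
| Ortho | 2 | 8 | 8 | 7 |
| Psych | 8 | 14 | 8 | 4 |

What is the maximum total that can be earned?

612

Rank every tier by rate: Peds/first 23 > Peds/second 19 > ER/first 18 > Cardio/first 17 > Psych/first 14 > ER/second 9 > Ortho/first 8 > Ortho/second 7 > Cardio/second 5 > Psych/second 4.
Fill Peds first block (9 at 23) → 25 left.
Peds second at 19: fill all 5 → 20 left.
ER/first (18): +2 → 18 left.
Fill Cardio first block (9 at 17) → 9 left.
Psych/first (14): +8 → 1 left.
ER/second: +1 of 3 at 9; pool empty.
Total = 23×9 + 19×5 + 18×2 + 17×9 + 14×8 + 9×1 = 612.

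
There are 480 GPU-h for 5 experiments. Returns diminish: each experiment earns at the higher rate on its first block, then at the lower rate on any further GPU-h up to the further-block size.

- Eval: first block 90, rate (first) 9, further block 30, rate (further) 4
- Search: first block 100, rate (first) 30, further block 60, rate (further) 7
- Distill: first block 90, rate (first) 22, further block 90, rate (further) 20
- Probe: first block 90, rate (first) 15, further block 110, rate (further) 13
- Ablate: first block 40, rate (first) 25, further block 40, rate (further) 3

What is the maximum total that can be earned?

10040

Order all 10 blocks by rate: Search/first 30 > Ablate/first 25 > Distill/first 22 > Distill/second 20 > Probe/first 15 > Probe/second 13 > Eval/first 9 > Search/second 7 > Eval/second 4 > Ablate/second 3.
Search/first (30): +100 ; 380 left.
Ablate first at 25: fill all 40 ; 340 left.
Fill Distill first block (90 at 22) ; 250 left.
Fill Distill second block (90 at 20) ; 160 left.
Probe first at 15: fill all 90 ; 70 left.
Probe/second: +70 of 110 at 13; pool empty.
Total = 30×100 + 25×40 + 22×90 + 20×90 + 15×90 + 13×70 = 10040.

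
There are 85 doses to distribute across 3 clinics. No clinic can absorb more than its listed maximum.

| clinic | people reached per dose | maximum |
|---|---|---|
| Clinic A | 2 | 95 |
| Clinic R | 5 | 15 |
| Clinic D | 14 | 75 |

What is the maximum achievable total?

Highest people reached per dose first: Clinic D 14 > Clinic R 5 > Clinic A 2.
Give Clinic D 75 to hit its cap of 75 — 10 left.
Clinic R has room for 15 but only 10 remain, so it gets 10.
Total = 5×10 + 14×75 = 1100.

1100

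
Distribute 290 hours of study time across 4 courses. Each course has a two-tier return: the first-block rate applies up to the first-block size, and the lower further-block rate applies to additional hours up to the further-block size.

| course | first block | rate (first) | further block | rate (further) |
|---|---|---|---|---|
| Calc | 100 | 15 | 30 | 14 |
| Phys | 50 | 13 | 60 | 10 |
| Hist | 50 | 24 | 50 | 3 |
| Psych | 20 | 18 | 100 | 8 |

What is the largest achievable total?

Rank every tier by rate: Hist/first 24 > Psych/first 18 > Calc/first 15 > Calc/second 14 > Phys/first 13 > Phys/second 10 > Psych/second 8 > Hist/second 3.
Hist/first (24): +50 → 240 left.
Fill Psych first block (20 at 18) → 220 left.
Calc/first (15): +100 → 120 left.
Fill Calc second block (30 at 14) → 90 left.
Phys first at 13: fill all 50 → 40 left.
40 remain; put them into Phys second at 10.
Total = 24×50 + 18×20 + 15×100 + 14×30 + 13×50 + 10×40 = 4530.

4530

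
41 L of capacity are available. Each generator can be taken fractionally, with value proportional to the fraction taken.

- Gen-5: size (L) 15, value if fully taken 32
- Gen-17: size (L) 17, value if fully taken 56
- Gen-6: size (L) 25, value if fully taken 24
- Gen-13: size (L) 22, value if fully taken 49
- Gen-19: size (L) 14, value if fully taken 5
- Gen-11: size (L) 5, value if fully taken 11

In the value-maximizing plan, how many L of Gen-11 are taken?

2

Best value per unit of size first: Gen-17 56/17≈3.29, Gen-13 49/22≈2.23, Gen-11 11/5≈2.2, Gen-5 32/15≈2.13, Gen-6 24/25≈0.96, Gen-19 5/14≈0.357.
Gen-17: take in full, 17 L for value 56 → 24 left.
All 22 L of Gen-13 fit (value 49) → 2 remain.
Only 2 L remain; take 2/5 of Gen-11 for value 11×2/5 = 4.4.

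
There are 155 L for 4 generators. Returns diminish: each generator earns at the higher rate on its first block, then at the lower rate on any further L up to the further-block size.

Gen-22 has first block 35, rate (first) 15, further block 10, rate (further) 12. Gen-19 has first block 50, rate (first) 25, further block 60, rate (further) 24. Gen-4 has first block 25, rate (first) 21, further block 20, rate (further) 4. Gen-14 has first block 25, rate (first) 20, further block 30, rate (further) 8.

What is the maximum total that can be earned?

3615

Treat each block as its own option and order by rate: Gen-19/T1 25 > Gen-19/T2 24 > Gen-4/T1 21 > Gen-14/T1 20 > Gen-22/T1 15 > Gen-22/T2 12 > Gen-14/T2 8 > Gen-4/T2 4.
Gen-19 T1 at 25: fill all 50 — 105 left.
Gen-19 T2 at 24: fill all 60 — 45 left.
Gen-4 T1 at 21: fill all 25 — 20 left.
Gen-14 T1 at 20: only 20 left, fill 20.
Total = 25×50 + 24×60 + 21×25 + 20×20 = 3615.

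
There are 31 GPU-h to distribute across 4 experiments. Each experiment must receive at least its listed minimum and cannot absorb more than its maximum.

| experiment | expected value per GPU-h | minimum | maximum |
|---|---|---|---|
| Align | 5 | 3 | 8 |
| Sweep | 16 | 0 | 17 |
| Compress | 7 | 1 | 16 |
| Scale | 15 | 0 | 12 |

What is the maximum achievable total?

Meeting every minimum uses 3+0+1+0 = 4 GPU-h, leaving 27.
Rank by expected value per GPU-h: Sweep 16 > Scale 15 > Compress 7 > Align 5.
Give Sweep 17 more to hit its cap of 17 ; 10 left.
Scale: +10 (room for 12) → 10. Pool exhausted.
Total = 5×3 + 16×17 + 7×1 + 15×10 = 444.

444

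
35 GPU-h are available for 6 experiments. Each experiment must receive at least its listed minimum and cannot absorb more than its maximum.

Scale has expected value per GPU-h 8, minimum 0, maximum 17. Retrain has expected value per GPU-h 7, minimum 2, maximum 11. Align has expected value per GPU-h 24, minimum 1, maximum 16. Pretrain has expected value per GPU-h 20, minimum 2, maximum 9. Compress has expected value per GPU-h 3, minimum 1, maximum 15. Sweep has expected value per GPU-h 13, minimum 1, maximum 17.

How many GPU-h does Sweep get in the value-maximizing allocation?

7

Meeting every minimum uses 0+2+1+2+1+1 = 7 GPU-h, leaving 28.
Rank by expected value per GPU-h: Align 24 > Pretrain 20 > Sweep 13 > Scale 8 > Retrain 7 > Compress 3.
Align: +15 to 16 (cap) — 13 left.
Pretrain takes 7 more to reach its cap of 9 — 6 left.
Only 6 left; Sweep takes them to reach 7.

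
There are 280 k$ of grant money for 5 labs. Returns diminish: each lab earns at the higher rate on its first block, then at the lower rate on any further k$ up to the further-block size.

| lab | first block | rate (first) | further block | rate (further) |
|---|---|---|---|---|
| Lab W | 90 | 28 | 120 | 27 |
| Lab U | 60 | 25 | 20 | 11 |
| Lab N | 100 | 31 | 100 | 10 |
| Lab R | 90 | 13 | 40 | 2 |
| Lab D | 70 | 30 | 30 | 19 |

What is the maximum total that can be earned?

Treat each block as its own option and order by rate: Lab N/T1 31 > Lab D/T1 30 > Lab W/T1 28 > Lab W/T2 27 > Lab U/T1 25 > Lab D/T2 19 > Lab R/T1 13 > Lab U/T2 11 > Lab N/T2 10 > Lab R/T2 2.
Fill Lab N T1 block (100 at 31) — 180 left.
Lab D T1 at 30: fill all 70 — 110 left.
Fill Lab W T1 block (90 at 28) — 20 left.
Lab W/T2: +20 of 120 at 27; pool empty.
Total = 31×100 + 30×70 + 28×90 + 27×20 = 8260.

8260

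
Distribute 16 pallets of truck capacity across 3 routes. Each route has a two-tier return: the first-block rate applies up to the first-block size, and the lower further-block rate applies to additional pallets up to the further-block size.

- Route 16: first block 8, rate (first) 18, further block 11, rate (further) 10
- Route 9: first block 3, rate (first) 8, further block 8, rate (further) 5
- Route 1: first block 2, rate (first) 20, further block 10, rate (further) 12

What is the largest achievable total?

256

Treat each block as its own option and order by rate: Route 1/tier1 20 > Route 16/tier1 18 > Route 1/tier2 12 > Route 16/tier2 10 > Route 9/tier1 8 > Route 9/tier2 5.
Route 1/tier1 (20): +2 — 14 left.
Fill Route 16 tier1 block (8 at 18) — 6 left.
6 remain; put them into Route 1 tier2 at 12.
Total = 20×2 + 18×8 + 12×6 = 256.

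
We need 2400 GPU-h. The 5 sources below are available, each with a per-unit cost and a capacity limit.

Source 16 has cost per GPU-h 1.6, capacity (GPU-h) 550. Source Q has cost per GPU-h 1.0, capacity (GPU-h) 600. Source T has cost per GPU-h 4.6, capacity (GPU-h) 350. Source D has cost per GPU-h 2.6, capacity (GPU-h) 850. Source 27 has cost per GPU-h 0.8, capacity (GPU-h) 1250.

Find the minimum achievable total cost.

2480

Use sources in increasing cost order.
Take 1250 from Source 27 at 0.8 ; need 1150 more.
Source Q (1.0): use full 600 ; 550 GPU-h to go.
Source 16 at 1.6: take all 550 GPU-h ; 0 still needed.
Source D, Source T: unused.
Cost = 1250×0.8 + 600×1.0 + 550×1.6 = 2480.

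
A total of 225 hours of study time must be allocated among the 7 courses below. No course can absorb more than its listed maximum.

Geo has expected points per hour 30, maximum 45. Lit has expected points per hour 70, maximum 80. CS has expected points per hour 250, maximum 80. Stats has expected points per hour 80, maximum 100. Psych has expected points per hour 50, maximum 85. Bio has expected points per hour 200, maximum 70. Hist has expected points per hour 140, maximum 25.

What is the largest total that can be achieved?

Order the courses by expected points per hour: CS 250 > Bio 200 > Hist 140 > Stats 80 > Lit 70 > Psych 50 > Geo 30.
Give CS 80 to hit its cap of 80 — 145 left.
Bio: +70 to 70 (cap) — 75 left.
Hist: +25 to 25 (cap) — 50 left.
Only 50 left; Stats takes them to reach 50.
Total = 250×80 + 80×50 + 200×70 + 140×25 = 41500.

41500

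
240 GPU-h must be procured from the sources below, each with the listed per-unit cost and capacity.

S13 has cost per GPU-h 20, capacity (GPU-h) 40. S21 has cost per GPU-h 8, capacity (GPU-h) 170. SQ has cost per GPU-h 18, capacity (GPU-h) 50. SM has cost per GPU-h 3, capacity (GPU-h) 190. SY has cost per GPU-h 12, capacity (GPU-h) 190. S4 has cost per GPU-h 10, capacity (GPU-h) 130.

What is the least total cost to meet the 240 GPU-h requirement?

Fill from the cheapest source first.
SM at 3: take all 190 GPU-h ; 50 still needed.
S21 (8): take the remaining 50 ; done.
S4, SY, SQ, S13: unused.
Cost = 190×3 + 50×8 = 970.

970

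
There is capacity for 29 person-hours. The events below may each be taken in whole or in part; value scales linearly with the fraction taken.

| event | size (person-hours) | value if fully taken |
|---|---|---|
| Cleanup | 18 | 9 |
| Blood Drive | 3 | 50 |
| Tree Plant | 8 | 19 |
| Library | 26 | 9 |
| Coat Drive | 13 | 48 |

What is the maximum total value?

119.5

Best value per unit of size first: Blood Drive 50/3≈16.7, Coat Drive 48/13≈3.69, Tree Plant 19/8≈2.38, Cleanup 9/18≈0.5, Library 9/26≈0.346.
All 3 person-hours of Blood Drive fit (value 50) → 26 remain.
Take all of Coat Drive (13 person-hours, value 48) → 13 person-hours left.
All 8 person-hours of Tree Plant fit (value 19) → 5 remain.
Fill the last 5 person-hours with part of Cleanup: 5/18 of it earns 2.5.
Total value = 119.5.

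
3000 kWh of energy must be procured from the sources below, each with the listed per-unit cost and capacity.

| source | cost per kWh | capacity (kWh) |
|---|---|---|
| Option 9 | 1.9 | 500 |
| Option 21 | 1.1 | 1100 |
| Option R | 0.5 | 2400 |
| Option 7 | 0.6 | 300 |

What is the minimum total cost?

1710

Fill from the cheapest source first.
Take 2400 from Option R at 0.5 — need 600 more.
Option 7 (0.6): use full 300 — 300 kWh to go.
Take 300 from Option 21 at 1.1 to finish.
Option 9: unused.
Cost = 2400×0.5 + 300×0.6 + 300×1.1 = 1710.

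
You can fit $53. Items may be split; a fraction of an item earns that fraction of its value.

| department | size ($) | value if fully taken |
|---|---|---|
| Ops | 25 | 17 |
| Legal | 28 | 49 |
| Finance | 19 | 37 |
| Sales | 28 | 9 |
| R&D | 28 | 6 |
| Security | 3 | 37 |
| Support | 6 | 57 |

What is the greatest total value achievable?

174.75

Rank by value-to-size ratio: Security 37/3≈12.3, Support 57/6≈9.5, Finance 37/19≈1.95, Legal 49/28≈1.75, Ops 17/25≈0.68, Sales 9/28≈0.321, R&D 6/28≈0.214.
Security: take in full, 3 $ for value 37 → 50 left.
Take all of Support (6 $, value 57) → 44 $ left.
Take all of Finance (19 $, value 37) → 25 $ left.
25 $ left: a 25/28 share of Legal gives 49×25/28 = 43.75.
Total value = 174.75.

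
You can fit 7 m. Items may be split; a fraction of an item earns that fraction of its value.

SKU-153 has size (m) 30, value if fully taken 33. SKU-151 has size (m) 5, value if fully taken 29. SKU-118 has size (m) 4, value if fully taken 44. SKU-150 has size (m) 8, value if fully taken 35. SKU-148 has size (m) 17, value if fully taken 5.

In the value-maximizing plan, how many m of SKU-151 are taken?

Rank by value-to-size ratio: SKU-118 44/4≈11, SKU-151 29/5≈5.8, SKU-150 35/8≈4.38, SKU-153 33/30≈1.1, SKU-148 5/17≈0.294.
All 4 m of SKU-118 fit (value 44) ; 3 remain.
3 m left: a 3/5 share of SKU-151 gives 29×3/5 = 17.4.

3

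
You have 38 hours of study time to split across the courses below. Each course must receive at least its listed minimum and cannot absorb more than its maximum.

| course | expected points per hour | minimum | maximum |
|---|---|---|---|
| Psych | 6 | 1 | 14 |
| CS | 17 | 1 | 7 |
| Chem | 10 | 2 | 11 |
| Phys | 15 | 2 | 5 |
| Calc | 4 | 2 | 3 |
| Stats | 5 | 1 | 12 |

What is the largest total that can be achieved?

389

Meeting every minimum uses 1+1+2+2+2+1 = 9 hours, leaving 29.
Order the courses by expected points per hour: CS 17 > Phys 15 > Chem 10 > Psych 6 > Stats 5 > Calc 4.
CS: +6 to 7 (cap) — 23 left.
Phys takes 3 more to reach its cap of 5 — 20 left.
Give Chem 9 more to hit its cap of 11 — 11 left.
Psych has room for 13 more but only 11 remain, so it gets 12.
Total = 6×12 + 17×7 + 10×11 + 15×5 + 4×2 + 5×1 = 389.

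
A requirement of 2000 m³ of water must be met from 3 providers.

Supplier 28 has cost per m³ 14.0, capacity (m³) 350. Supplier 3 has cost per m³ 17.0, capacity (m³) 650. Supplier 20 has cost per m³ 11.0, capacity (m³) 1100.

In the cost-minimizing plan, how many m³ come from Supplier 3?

Use providers in increasing cost order.
Take 1100 from Supplier 20 at 11.0 — need 900 more.
Supplier 28 at 14.0: take all 350 m³ — 550 still needed.
Supplier 3 at 17.0: take 550 of its 650 — requirement met.

550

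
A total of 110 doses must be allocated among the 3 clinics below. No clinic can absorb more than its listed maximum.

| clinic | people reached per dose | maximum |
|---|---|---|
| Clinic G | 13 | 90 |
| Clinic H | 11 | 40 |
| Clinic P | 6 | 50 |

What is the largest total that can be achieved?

1390

Rank by people reached per dose: Clinic G 13 > Clinic H 11 > Clinic P 6.
Clinic G: +90 to 90 (cap) → 20 left.
Only 20 left; Clinic H takes them to reach 20.
Total = 13×90 + 11×20 = 1390.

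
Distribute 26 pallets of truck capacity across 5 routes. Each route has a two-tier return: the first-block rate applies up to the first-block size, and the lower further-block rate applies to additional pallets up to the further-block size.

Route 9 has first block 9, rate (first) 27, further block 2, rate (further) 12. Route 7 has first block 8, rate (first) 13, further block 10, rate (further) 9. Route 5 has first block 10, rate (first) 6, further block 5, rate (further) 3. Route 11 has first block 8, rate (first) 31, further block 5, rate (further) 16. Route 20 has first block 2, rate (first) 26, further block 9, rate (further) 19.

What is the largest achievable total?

Order all 10 blocks by rate: Route 11/T1 31 > Route 9/T1 27 > Route 20/T1 26 > Route 20/T2 19 > Route 11/T2 16 > Route 7/T1 13 > Route 9/T2 12 > Route 7/T2 9 > Route 5/T1 6 > Route 5/T2 3.
Route 11/T1 (31): +8 ; 18 left.
Route 9/T1 (27): +9 ; 9 left.
Fill Route 20 T1 block (2 at 26) ; 7 left.
Route 20/T2: +7 of 9 at 19; pool empty.
Total = 31×8 + 27×9 + 26×2 + 19×7 = 676.

676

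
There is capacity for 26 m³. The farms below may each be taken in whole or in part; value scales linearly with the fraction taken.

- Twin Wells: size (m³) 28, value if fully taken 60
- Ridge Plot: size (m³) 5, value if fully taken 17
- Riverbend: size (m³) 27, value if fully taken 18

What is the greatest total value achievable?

62

Best value per unit of size first: Ridge Plot 17/5≈3.4, Twin Wells 60/28≈2.14, Riverbend 18/27≈0.667.
All 5 m³ of Ridge Plot fit (value 17) — 21 remain.
21 m³ left: a 21/28 share of Twin Wells gives 60×21/28 = 45.
Total value = 62.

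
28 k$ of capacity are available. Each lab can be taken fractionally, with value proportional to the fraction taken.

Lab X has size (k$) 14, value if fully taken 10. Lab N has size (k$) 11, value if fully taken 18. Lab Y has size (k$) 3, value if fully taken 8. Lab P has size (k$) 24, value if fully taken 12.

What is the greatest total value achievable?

Sort by value density: Lab Y 8/3≈2.67, Lab N 18/11≈1.64, Lab X 10/14≈0.714, Lab P 12/24≈0.5.
All 3 k$ of Lab Y fit (value 8) ; 25 remain.
Lab N: take in full, 11 k$ for value 18 ; 14 left.
Take all of Lab X (14 k$, value 10) ; 0 k$ left.
Total value = 36.

36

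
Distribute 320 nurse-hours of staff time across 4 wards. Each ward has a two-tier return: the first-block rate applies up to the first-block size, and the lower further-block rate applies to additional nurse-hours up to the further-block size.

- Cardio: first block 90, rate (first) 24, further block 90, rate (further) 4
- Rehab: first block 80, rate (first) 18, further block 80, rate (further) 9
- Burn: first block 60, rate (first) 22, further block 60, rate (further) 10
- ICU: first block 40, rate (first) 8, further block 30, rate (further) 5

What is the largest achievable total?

Treat each block as its own option and order by rate: Cardio/T1 24 > Burn/T1 22 > Rehab/T1 18 > Burn/T2 10 > Rehab/T2 9 > ICU/T1 8 > ICU/T2 5 > Cardio/T2 4.
Cardio T1 at 24: fill all 90 — 230 left.
Burn/T1 (22): +60 — 170 left.
Rehab/T1 (18): +80 — 90 left.
Burn/T2 (10): +60 — 30 left.
30 remain; put them into Rehab T2 at 9.
Total = 24×90 + 22×60 + 18×80 + 10×60 + 9×30 = 5790.

5790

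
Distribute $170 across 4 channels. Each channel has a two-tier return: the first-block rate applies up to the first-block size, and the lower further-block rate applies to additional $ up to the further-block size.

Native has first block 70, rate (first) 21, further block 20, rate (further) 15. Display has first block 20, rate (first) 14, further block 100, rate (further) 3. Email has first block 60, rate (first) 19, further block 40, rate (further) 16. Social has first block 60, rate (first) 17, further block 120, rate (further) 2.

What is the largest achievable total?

3290

Rank every tier by rate: Native/first 21 > Email/first 19 > Social/first 17 > Email/second 16 > Native/second 15 > Display/first 14 > Display/second 3 > Social/second 2.
Native/first (21): +70 → 100 left.
Email first at 19: fill all 60 → 40 left.
Social/first: +40 of 60 at 17; pool empty.
Total = 21×70 + 19×60 + 17×40 = 3290.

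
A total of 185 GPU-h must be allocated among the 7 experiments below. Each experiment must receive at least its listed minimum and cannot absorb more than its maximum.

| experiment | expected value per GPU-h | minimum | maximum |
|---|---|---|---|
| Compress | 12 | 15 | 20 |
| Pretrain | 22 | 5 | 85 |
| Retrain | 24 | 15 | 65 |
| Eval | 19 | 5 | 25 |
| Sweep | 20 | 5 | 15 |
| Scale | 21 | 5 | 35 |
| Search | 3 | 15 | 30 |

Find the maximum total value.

3735

Meeting every minimum uses 15+5+15+5+5+5+15 = 65 GPU-h, leaving 120.
Order the experiments by expected value per GPU-h: Retrain 24 > Pretrain 22 > Scale 21 > Sweep 20 > Eval 19 > Compress 12 > Search 3.
Retrain: +50 to 65 (cap) — 70 left.
Pretrain: +70 (room for 80) → 75. Pool exhausted.
Total = 12×15 + 22×75 + 24×65 + 19×5 + 20×5 + 21×5 + 3×15 = 3735.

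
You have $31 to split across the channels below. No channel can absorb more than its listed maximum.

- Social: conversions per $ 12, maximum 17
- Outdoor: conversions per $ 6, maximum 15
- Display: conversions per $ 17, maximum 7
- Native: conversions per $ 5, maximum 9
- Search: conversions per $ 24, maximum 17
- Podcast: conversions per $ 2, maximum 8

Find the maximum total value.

611

Highest conversions per $ first: Search 24 > Display 17 > Social 12 > Outdoor 6 > Native 5 > Podcast 2.
Search takes 17 to reach its cap of 17 ; 14 left.
Display: +7 to 7 (cap) ; 7 left.
Only 7 left; Social takes them to reach 7.
Total = 12×7 + 17×7 + 24×17 = 611.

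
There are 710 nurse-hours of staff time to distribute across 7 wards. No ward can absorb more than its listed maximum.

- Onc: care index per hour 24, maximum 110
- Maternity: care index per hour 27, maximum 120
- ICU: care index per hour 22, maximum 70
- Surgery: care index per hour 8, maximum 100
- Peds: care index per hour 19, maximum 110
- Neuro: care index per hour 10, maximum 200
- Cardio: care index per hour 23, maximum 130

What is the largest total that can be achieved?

14200

Rank by care index per hour: Maternity 27 > Onc 24 > Cardio 23 > ICU 22 > Peds 19 > Neuro 10 > Surgery 8.
Maternity: +120 to 120 (cap) ; 590 left.
Onc: +110 to 110 (cap) ; 480 left.
Cardio: +130 to 130 (cap) ; 350 left.
ICU takes 70 to reach its cap of 70 ; 280 left.
Peds: +110 to 110 (cap) ; 170 left.
Only 170 left; Neuro takes them to reach 170.
Total = 24×110 + 27×120 + 22×70 + 19×110 + 10×170 + 23×130 = 14200.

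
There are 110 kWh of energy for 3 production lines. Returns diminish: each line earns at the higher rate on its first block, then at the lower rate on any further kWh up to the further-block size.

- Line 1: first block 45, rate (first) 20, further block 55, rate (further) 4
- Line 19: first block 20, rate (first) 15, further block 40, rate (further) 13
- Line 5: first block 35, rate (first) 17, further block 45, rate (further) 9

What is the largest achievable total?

Treat each block as its own option and order by rate: Line 1/T1 20 > Line 5/T1 17 > Line 19/T1 15 > Line 19/T2 13 > Line 5/T2 9 > Line 1/T2 4.
Line 1 T1 at 20: fill all 45 — 65 left.
Fill Line 5 T1 block (35 at 17) — 30 left.
Fill Line 19 T1 block (20 at 15) — 10 left.
10 remain; put them into Line 19 T2 at 13.
Total = 20×45 + 17×35 + 15×20 + 13×10 = 1925.

1925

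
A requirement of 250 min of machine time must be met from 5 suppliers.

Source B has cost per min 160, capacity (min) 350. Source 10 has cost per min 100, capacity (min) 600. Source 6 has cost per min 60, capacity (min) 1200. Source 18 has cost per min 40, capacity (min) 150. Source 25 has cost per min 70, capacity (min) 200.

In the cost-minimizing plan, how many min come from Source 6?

Fill from the cheapest supplier first.
Source 18 (40): use full 150 ; 100 min to go.
Source 6 at 60: take 100 of its 1200 ; requirement met.
Source 25, Source 10, Source B: unused.

100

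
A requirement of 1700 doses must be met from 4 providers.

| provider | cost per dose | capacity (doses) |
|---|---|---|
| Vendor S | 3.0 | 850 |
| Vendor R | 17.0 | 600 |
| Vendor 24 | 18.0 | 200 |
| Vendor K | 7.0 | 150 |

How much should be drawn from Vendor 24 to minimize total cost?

100

Fill from the cheapest provider first.
Vendor S at 3.0: take all 850 doses — 850 still needed.
Vendor K (7.0): use full 150 — 700 doses to go.
Take 600 from Vendor R at 17.0 — need 100 more.
Vendor 24 at 18.0: take 100 of its 200 — requirement met.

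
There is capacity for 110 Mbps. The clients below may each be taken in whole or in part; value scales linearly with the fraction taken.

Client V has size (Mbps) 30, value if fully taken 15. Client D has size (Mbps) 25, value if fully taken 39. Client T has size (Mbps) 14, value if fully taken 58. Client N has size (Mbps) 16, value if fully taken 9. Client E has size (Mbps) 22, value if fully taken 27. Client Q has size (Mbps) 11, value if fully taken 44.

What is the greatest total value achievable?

188

Sort by value density: Client T 58/14≈4.14, Client Q 44/11≈4, Client D 39/25≈1.56, Client E 27/22≈1.23, Client N 9/16≈0.562, Client V 15/30≈0.5.
All 14 Mbps of Client T fit (value 58) ; 96 remain.
All 11 Mbps of Client Q fit (value 44) ; 85 remain.
All 25 Mbps of Client D fit (value 39) ; 60 remain.
Take all of Client E (22 Mbps, value 27) ; 38 Mbps left.
Client N: take in full, 16 Mbps for value 9 ; 22 left.
22 Mbps left: a 22/30 share of Client V gives 15×22/30 = 11.
Total value = 188.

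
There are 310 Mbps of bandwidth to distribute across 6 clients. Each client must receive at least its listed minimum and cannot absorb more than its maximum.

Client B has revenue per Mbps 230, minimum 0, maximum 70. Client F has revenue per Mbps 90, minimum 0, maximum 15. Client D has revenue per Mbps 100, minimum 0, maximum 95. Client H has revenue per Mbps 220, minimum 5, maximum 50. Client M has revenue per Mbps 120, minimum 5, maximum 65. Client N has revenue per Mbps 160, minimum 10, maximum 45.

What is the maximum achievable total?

50100

Meeting every minimum uses 0+0+0+5+5+10 = 20 Mbps, leaving 290.
Order the clients by revenue per Mbps: Client B 230 > Client H 220 > Client N 160 > Client M 120 > Client D 100 > Client F 90.
Client B takes 70 more to reach its cap of 70 ; 220 left.
Client H: +45 to 50 (cap) ; 175 left.
Client N: +35 to 45 (cap) ; 140 left.
Client M: +60 to 65 (cap) ; 80 left.
Only 80 left; Client D takes them to reach 80.
Total = 230×70 + 100×80 + 220×50 + 120×65 + 160×45 = 50100.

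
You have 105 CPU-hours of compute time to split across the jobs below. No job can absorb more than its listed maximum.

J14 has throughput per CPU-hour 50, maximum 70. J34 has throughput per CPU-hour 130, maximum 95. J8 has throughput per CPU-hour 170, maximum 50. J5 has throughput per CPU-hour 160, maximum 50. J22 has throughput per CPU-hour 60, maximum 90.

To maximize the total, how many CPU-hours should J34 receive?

Rank by throughput per CPU-hour: J8 170 > J5 160 > J34 130 > J22 60 > J14 50.
Give J8 50 to hit its cap of 50 — 55 left.
J5: +50 to 50 (cap) — 5 left.
Only 5 left; J34 takes them to reach 5.

5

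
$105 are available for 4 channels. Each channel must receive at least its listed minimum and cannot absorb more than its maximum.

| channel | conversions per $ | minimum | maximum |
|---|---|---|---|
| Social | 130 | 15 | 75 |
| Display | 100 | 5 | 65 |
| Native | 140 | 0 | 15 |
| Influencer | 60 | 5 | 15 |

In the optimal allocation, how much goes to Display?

Meeting every minimum uses 15+5+0+5 = 25 $, leaving 80.
Order the channels by conversions per $: Native 140 > Social 130 > Display 100 > Influencer 60.
Native: +15 to 15 (cap) — 65 left.
Social takes 60 more to reach its cap of 75 — 5 left.
Only 5 left; Display takes them to reach 10.

10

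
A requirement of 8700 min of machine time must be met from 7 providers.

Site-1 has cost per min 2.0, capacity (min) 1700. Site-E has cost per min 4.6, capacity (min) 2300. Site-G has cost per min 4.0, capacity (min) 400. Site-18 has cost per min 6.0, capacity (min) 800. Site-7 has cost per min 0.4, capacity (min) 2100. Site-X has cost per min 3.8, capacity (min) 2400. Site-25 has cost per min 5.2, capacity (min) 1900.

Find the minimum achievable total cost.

Cheapest first:
Site-7 at 0.4: take all 2100 min — 6600 still needed.
Site-1 (2.0): use full 1700 — 4900 min to go.
Take 2400 from Site-X at 3.8 — need 2500 more.
Take 400 from Site-G at 4.0 — need 2100 more.
Site-E at 4.6: take 2100 of its 2300 — requirement met.
Site-25, Site-18: unused.
Cost = 2100×0.4 + 1700×2.0 + 2400×3.8 + 400×4.0 + 2100×4.6 = 24620.

24620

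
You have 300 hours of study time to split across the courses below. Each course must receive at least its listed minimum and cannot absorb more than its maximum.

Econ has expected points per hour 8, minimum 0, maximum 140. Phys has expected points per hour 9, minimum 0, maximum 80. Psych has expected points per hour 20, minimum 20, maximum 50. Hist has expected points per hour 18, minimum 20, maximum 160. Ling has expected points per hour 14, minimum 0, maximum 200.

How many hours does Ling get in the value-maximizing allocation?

Meeting every minimum uses 0+0+20+20+0 = 40 hours, leaving 260.
Rank by expected points per hour: Psych 20 > Hist 18 > Ling 14 > Phys 9 > Econ 8.
Psych: +30 to 50 (cap) — 230 left.
Hist takes 140 more to reach its cap of 160 — 90 left.
Ling: +90 (room for 200) → 90. Pool exhausted.

90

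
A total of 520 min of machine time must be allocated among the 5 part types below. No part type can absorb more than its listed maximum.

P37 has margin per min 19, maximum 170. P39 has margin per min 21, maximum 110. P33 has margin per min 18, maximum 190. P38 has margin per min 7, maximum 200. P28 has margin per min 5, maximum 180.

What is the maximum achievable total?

Highest margin per min first: P39 21 > P37 19 > P33 18 > P38 7 > P28 5.
P39: +110 to 110 (cap) — 410 left.
Give P37 170 to hit its cap of 170 — 240 left.
P33: +190 to 190 (cap) — 50 left.
P38 has room for 200 but only 50 remain, so it gets 50.
Total = 19×170 + 21×110 + 18×190 + 7×50 = 9310.

9310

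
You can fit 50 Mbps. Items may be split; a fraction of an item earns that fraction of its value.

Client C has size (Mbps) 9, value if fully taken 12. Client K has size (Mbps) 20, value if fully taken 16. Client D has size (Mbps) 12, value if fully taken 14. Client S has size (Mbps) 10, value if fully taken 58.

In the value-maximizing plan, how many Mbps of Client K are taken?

Sort by value density: Client S 58/10≈5.8, Client C 12/9≈1.33, Client D 14/12≈1.17, Client K 16/20≈0.8.
Client S: take in full, 10 Mbps for value 58 — 40 left.
Take all of Client C (9 Mbps, value 12) — 31 Mbps left.
Take all of Client D (12 Mbps, value 14) — 19 Mbps left.
Only 19 Mbps remain; take 19/20 of Client K for value 16×19/20 = 15.2.

19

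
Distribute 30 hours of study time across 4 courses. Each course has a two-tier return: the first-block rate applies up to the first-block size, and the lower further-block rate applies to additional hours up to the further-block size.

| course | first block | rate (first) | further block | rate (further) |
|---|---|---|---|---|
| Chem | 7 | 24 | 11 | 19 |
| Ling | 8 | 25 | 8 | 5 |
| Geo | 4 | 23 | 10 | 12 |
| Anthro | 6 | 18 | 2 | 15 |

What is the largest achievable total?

669

Treat each block as its own option and order by rate: Ling/tier1 25 > Chem/tier1 24 > Geo/tier1 23 > Chem/tier2 19 > Anthro/tier1 18 > Anthro/tier2 15 > Geo/tier2 12 > Ling/tier2 5.
Ling/tier1 (25): +8 → 22 left.
Chem tier1 at 24: fill all 7 → 15 left.
Fill Geo tier1 block (4 at 23) → 11 left.
Chem/tier2 (19): +11 → 0 left.
Total = 25×8 + 24×7 + 23×4 + 19×11 = 669.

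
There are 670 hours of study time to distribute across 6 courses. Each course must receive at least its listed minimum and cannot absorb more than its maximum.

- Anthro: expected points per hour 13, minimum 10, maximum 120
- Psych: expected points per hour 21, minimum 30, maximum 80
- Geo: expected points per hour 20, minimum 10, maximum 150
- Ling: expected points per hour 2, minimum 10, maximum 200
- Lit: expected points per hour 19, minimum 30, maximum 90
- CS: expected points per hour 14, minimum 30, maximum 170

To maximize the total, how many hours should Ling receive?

Meeting every minimum uses 10+30+10+10+30+30 = 120 hours, leaving 550.
Order the courses by expected points per hour: Psych 21 > Geo 20 > Lit 19 > CS 14 > Anthro 13 > Ling 2.
Psych takes 50 more to reach its cap of 80 — 500 left.
Geo: +140 to 150 (cap) — 360 left.
Lit: +60 to 90 (cap) — 300 left.
Give CS 140 more to hit its cap of 170 — 160 left.
Anthro: +110 to 120 (cap) — 50 left.
Only 50 left; Ling takes them to reach 60.

60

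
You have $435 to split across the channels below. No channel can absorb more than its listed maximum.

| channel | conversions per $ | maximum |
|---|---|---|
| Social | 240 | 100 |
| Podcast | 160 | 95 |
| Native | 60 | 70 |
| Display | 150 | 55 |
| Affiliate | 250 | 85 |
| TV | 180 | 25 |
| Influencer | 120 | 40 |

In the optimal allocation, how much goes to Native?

35

Order the channels by conversions per $: Affiliate 250 > Social 240 > TV 180 > Podcast 160 > Display 150 > Influencer 120 > Native 60.
Give Affiliate 85 to hit its cap of 85 → 350 left.
Social: +100 to 100 (cap) → 250 left.
TV: +25 to 25 (cap) → 225 left.
Give Podcast 95 to hit its cap of 95 → 130 left.
Display takes 55 to reach its cap of 55 → 75 left.
Give Influencer 40 to hit its cap of 40 → 35 left.
Native: +35 (room for 70) → 35. Pool exhausted.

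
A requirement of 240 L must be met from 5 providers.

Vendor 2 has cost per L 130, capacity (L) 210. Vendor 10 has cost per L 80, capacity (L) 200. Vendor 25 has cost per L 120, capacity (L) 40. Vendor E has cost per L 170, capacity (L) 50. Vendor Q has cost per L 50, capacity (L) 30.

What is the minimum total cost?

Use providers in increasing cost order.
Vendor Q at 50: take all 30 L — 210 still needed.
Take 200 from Vendor 10 at 80 — need 10 more.
Vendor 25 at 120: take 10 of its 40 — requirement met.
Vendor 2, Vendor E: unused.
Cost = 30×50 + 200×80 + 10×120 = 18700.

18700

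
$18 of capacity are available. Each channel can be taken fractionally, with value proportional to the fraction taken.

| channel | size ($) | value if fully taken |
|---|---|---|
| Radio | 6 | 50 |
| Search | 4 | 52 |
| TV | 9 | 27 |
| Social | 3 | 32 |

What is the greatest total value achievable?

Best value per unit of size first: Search 52/4≈13, Social 32/3≈10.7, Radio 50/6≈8.33, TV 27/9≈3.
All 4 $ of Search fit (value 52) → 14 remain.
Social: take in full, 3 $ for value 32 → 11 left.
Take all of Radio (6 $, value 50) → 5 $ left.
5 $ left: a 5/9 share of TV gives 27×5/9 = 15.
Total value = 149.

149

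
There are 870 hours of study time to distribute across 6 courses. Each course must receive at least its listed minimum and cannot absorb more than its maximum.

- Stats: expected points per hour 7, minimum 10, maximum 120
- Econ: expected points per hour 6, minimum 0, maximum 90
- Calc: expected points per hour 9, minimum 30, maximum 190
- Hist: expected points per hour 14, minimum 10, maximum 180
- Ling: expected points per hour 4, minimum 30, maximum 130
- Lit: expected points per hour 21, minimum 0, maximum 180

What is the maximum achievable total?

Meeting every minimum uses 10+0+30+10+30+0 = 80 hours, leaving 790.
Rank by expected points per hour: Lit 21 > Hist 14 > Calc 9 > Stats 7 > Econ 6 > Ling 4.
Lit: +180 to 180 (cap) → 610 left.
Give Hist 170 more to hit its cap of 180 → 440 left.
Give Calc 160 more to hit its cap of 190 → 280 left.
Stats takes 110 more to reach its cap of 120 → 170 left.
Econ: +90 to 90 (cap) → 80 left.
Ling: +80 (room for 100) → 110. Pool exhausted.
Total = 7×120 + 6×90 + 9×190 + 14×180 + 4×110 + 21×180 = 9830.

9830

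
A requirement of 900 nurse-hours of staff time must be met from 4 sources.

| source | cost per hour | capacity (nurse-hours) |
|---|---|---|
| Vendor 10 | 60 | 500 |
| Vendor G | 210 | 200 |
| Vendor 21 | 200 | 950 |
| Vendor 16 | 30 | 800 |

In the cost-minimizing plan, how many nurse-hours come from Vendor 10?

100

Cheapest first:
Take 800 from Vendor 16 at 30 ; need 100 more.
Vendor 10 (60): take the remaining 100 ; done.
Vendor 21, Vendor G: unused.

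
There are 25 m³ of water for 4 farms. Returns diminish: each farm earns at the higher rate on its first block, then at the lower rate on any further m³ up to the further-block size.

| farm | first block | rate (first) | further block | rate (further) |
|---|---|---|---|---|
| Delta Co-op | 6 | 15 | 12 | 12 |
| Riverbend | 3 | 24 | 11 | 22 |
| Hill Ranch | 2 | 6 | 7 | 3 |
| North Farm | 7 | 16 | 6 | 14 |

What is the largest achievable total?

Order all 8 blocks by rate: Riverbend/tier1 24 > Riverbend/tier2 22 > North Farm/tier1 16 > Delta Co-op/tier1 15 > North Farm/tier2 14 > Delta Co-op/tier2 12 > Hill Ranch/tier1 6 > Hill Ranch/tier2 3.
Fill Riverbend tier1 block (3 at 24) ; 22 left.
Riverbend/tier2 (22): +11 ; 11 left.
Fill North Farm tier1 block (7 at 16) ; 4 left.
Delta Co-op/tier1: +4 of 6 at 15; pool empty.
Total = 24×3 + 22×11 + 16×7 + 15×4 = 486.

486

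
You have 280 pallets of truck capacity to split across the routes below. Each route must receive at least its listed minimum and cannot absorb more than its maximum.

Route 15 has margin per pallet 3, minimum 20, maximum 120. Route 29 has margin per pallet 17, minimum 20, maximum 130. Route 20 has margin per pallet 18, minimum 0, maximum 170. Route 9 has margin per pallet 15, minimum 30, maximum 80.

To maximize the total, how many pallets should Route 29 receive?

60

Meeting every minimum uses 20+20+0+30 = 70 pallets, leaving 210.
Rank by margin per pallet: Route 20 18 > Route 29 17 > Route 9 15 > Route 15 3.
Route 20: +170 to 170 (cap) → 40 left.
Route 29: +40 (room for 110) → 60. Pool exhausted.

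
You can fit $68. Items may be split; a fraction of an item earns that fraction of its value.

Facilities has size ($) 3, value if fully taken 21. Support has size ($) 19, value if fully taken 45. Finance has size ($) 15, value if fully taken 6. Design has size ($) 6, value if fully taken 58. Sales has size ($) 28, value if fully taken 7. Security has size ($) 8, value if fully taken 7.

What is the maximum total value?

Best value per unit of size first: Design 58/6≈9.67, Facilities 21/3≈7, Support 45/19≈2.37, Security 7/8≈0.875, Finance 6/15≈0.4, Sales 7/28≈0.25.
Design: take in full, 6 $ for value 58 ; 62 left.
Facilities: take in full, 3 $ for value 21 ; 59 left.
All 19 $ of Support fit (value 45) ; 40 remain.
Take all of Security (8 $, value 7) ; 32 $ left.
Take all of Finance (15 $, value 6) ; 17 $ left.
17 $ left: a 17/28 share of Sales gives 7×17/28 = 4.25.
Total value = 141.25.

141.25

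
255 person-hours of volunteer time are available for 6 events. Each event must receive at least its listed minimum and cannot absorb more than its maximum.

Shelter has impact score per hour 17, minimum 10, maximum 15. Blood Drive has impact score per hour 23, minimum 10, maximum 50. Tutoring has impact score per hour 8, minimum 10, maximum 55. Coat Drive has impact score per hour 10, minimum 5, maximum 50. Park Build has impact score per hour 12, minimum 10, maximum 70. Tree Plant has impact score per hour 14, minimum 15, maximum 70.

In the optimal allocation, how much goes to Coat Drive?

40

Meeting every minimum uses 10+10+10+5+10+15 = 60 person-hours, leaving 195.
Rank by impact score per hour: Blood Drive 23 > Shelter 17 > Tree Plant 14 > Park Build 12 > Coat Drive 10 > Tutoring 8.
Give Blood Drive 40 more to hit its cap of 50 → 155 left.
Give Shelter 5 more to hit its cap of 15 → 150 left.
Tree Plant: +55 to 70 (cap) → 95 left.
Park Build takes 60 more to reach its cap of 70 → 35 left.
Coat Drive: +35 (room for 45) → 40. Pool exhausted.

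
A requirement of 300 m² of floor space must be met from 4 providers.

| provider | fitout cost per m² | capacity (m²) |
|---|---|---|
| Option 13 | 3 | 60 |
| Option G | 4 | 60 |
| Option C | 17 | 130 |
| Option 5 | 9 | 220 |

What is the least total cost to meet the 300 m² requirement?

2040

Use providers in increasing cost order.
Option 13 (3): use full 60 → 240 m² to go.
Take 60 from Option G at 4 → need 180 more.
Option 5 (9): take the remaining 180 → done.
Option C: unused.
Cost = 60×3 + 60×4 + 180×9 = 2040.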